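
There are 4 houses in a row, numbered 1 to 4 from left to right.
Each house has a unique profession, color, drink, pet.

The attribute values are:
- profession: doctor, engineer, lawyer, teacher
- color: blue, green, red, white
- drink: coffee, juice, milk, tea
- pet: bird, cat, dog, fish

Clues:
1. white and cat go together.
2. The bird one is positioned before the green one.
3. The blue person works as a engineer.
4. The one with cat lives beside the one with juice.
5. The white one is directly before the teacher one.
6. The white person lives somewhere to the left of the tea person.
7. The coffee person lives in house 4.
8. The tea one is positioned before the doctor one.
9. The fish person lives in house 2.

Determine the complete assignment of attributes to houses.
Solution:

House | Profession | Color | Drink | Pet
----------------------------------------
  1   | lawyer | white | milk | cat
  2   | teacher | red | juice | fish
  3   | engineer | blue | tea | bird
  4   | doctor | green | coffee | dog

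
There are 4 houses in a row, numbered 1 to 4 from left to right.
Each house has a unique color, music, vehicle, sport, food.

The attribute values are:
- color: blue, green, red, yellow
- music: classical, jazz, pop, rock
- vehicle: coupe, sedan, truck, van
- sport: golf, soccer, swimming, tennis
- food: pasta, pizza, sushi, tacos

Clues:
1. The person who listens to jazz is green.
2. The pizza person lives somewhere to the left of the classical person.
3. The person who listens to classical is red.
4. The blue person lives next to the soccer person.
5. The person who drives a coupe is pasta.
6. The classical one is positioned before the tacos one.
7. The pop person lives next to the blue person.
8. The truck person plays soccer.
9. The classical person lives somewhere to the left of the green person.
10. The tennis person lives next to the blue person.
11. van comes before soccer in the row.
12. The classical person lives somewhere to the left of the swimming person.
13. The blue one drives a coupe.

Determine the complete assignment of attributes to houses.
Solution:

House | Color | Music | Vehicle | Sport | Food
----------------------------------------------
  1   | yellow | pop | van | tennis | pizza
  2   | blue | rock | coupe | golf | pasta
  3   | red | classical | truck | soccer | sushi
  4   | green | jazz | sedan | swimming | tacos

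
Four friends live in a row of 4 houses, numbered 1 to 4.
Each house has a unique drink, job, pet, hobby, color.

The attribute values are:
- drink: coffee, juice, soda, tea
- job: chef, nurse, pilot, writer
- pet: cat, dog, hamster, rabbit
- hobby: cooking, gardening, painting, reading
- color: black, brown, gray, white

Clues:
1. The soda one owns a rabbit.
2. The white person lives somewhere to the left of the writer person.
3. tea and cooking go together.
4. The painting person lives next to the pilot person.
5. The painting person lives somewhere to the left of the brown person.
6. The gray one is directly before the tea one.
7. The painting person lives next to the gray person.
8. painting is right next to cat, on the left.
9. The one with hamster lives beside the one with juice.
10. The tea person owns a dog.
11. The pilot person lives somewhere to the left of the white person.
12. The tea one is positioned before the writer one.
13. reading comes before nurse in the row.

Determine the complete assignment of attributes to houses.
Solution:

House | Drink | Job | Pet | Hobby | Color
-----------------------------------------
  1   | coffee | chef | hamster | painting | black
  2   | juice | pilot | cat | reading | gray
  3   | tea | nurse | dog | cooking | white
  4   | soda | writer | rabbit | gardening | brown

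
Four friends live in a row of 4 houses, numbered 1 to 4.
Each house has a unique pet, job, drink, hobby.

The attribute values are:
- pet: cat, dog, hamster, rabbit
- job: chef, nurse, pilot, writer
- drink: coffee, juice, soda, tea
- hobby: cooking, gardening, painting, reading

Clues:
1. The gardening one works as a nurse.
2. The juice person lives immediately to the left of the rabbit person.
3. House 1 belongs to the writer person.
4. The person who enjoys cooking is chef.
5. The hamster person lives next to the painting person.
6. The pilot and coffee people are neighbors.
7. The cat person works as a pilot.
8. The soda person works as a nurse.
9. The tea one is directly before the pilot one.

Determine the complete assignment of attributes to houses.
Solution:

House | Pet | Job | Drink | Hobby
---------------------------------
  1   | hamster | writer | tea | reading
  2   | cat | pilot | juice | painting
  3   | rabbit | chef | coffee | cooking
  4   | dog | nurse | soda | gardening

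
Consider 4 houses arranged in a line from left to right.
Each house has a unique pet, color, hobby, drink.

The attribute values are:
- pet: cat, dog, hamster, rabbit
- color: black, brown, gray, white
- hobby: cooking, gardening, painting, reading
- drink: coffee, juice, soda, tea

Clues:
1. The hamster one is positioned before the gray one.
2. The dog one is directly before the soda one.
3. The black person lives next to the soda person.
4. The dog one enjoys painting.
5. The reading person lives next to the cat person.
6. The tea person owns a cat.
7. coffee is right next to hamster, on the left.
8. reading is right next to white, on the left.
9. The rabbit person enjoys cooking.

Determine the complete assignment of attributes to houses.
Solution:

House | Pet | Color | Hobby | Drink
-----------------------------------
  1   | dog | black | painting | coffee
  2   | hamster | brown | reading | soda
  3   | cat | white | gardening | tea
  4   | rabbit | gray | cooking | juice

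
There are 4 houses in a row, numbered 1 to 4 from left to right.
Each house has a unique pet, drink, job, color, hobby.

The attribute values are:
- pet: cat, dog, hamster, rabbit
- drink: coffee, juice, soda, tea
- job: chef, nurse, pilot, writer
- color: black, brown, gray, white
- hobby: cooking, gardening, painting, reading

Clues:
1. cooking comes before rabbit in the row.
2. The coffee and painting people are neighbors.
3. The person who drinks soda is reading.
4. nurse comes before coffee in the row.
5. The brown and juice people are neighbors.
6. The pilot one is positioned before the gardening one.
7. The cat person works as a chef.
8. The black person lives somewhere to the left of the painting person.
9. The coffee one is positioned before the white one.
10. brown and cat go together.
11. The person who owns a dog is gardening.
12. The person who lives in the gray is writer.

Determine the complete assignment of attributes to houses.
Solution:

House | Pet | Drink | Job | Color | Hobby
-----------------------------------------
  1   | hamster | soda | nurse | black | reading
  2   | cat | coffee | chef | brown | cooking
  3   | rabbit | juice | pilot | white | painting
  4   | dog | tea | writer | gray | gardening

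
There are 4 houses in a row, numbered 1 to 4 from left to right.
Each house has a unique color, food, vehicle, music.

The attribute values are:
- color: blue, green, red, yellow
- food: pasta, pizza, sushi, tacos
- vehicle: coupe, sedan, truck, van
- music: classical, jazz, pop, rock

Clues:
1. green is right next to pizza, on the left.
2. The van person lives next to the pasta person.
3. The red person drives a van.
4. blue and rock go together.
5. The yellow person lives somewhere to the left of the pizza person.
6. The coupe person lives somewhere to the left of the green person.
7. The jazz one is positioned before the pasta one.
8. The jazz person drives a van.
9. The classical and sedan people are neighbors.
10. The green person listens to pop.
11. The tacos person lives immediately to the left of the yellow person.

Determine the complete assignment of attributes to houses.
Solution:

House | Color | Food | Vehicle | Music
--------------------------------------
  1   | red | tacos | van | jazz
  2   | yellow | pasta | coupe | classical
  3   | green | sushi | sedan | pop
  4   | blue | pizza | truck | rock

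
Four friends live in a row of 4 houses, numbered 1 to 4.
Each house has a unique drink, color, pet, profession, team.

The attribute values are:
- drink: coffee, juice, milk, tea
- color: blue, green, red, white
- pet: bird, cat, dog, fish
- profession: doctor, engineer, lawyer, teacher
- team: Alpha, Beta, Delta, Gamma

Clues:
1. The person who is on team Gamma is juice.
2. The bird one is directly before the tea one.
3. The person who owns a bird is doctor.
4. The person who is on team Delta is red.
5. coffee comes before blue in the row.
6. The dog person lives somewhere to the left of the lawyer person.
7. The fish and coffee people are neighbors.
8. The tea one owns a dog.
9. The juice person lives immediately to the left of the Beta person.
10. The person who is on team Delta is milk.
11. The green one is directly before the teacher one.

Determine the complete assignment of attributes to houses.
Solution:

House | Drink | Color | Pet | Profession | Team
-----------------------------------------------
  1   | juice | white | fish | engineer | Gamma
  2   | coffee | green | bird | doctor | Beta
  3   | tea | blue | dog | teacher | Alpha
  4   | milk | red | cat | lawyer | Delta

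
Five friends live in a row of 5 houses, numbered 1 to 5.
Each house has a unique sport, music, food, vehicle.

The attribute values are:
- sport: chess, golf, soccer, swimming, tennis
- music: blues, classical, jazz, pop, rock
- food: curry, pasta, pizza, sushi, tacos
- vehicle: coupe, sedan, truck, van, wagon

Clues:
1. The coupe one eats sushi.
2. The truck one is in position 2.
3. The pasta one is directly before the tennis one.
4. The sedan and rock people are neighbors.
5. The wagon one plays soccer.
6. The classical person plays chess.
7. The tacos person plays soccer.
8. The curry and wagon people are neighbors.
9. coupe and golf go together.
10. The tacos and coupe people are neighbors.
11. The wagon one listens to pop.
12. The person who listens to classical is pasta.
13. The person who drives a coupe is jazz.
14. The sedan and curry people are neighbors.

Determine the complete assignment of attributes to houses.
Solution:

House | Sport | Music | Food | Vehicle
--------------------------------------
  1   | chess | classical | pasta | sedan
  2   | tennis | rock | curry | truck
  3   | soccer | pop | tacos | wagon
  4   | golf | jazz | sushi | coupe
  5   | swimming | blues | pizza | van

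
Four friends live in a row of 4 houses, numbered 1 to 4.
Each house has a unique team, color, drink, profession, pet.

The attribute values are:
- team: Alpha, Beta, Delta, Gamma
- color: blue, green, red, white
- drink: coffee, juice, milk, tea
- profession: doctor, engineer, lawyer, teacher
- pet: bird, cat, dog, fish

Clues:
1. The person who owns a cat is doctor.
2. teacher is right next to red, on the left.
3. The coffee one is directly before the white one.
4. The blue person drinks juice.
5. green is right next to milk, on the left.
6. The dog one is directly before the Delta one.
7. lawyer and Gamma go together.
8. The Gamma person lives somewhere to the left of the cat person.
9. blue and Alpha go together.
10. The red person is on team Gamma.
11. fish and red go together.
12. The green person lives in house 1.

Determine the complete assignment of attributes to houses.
Solution:

House | Team | Color | Drink | Profession | Pet
-----------------------------------------------
  1   | Beta | green | coffee | engineer | dog
  2   | Delta | white | milk | teacher | bird
  3   | Gamma | red | tea | lawyer | fish
  4   | Alpha | blue | juice | doctor | cat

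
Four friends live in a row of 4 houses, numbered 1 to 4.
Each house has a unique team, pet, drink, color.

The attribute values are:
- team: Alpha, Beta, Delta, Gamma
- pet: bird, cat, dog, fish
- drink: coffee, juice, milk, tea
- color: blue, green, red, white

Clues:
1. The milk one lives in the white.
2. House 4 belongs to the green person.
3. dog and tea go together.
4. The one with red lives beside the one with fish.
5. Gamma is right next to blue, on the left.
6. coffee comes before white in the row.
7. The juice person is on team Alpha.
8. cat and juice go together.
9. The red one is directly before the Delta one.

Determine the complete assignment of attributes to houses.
Solution:

House | Team | Pet | Drink | Color
----------------------------------
  1   | Gamma | dog | tea | red
  2   | Delta | fish | coffee | blue
  3   | Beta | bird | milk | white
  4   | Alpha | cat | juice | green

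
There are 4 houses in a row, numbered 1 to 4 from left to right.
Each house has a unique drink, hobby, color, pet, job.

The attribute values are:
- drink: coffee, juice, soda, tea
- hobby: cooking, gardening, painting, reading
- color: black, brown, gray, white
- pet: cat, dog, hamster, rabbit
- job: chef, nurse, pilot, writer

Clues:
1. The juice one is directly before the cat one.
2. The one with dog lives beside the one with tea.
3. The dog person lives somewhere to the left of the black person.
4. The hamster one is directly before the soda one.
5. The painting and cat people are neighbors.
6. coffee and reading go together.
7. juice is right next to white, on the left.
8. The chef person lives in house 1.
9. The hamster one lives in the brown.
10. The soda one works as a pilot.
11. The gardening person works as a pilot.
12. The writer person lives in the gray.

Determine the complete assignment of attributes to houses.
Solution:

House | Drink | Hobby | Color | Pet | Job
-----------------------------------------
  1   | juice | painting | brown | hamster | chef
  2   | soda | gardening | white | cat | pilot
  3   | coffee | reading | gray | dog | writer
  4   | tea | cooking | black | rabbit | nurse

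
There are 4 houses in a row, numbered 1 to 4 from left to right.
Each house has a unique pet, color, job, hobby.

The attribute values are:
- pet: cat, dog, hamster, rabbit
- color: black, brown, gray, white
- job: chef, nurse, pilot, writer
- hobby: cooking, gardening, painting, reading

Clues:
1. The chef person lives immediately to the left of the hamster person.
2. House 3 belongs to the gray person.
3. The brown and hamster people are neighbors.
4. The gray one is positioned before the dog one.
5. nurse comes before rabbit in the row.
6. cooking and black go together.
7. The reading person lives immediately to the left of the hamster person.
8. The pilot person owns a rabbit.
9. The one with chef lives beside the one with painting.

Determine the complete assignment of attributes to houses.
Solution:

House | Pet | Color | Job | Hobby
---------------------------------
  1   | cat | brown | chef | reading
  2   | hamster | white | nurse | painting
  3   | rabbit | gray | pilot | gardening
  4   | dog | black | writer | cooking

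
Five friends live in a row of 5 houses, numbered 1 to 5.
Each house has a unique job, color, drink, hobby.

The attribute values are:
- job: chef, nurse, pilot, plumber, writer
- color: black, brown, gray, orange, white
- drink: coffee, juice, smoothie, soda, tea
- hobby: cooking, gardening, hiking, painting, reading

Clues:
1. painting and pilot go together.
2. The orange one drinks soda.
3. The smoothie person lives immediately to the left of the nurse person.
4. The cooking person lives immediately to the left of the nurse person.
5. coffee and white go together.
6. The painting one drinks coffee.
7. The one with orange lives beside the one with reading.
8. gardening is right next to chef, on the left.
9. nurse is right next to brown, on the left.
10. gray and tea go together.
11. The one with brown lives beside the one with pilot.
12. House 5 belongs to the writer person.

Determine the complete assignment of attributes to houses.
Solution:

House | Job | Color | Drink | Hobby
-----------------------------------
  1   | plumber | black | smoothie | cooking
  2   | nurse | orange | soda | gardening
  3   | chef | brown | juice | reading
  4   | pilot | white | coffee | painting
  5   | writer | gray | tea | hiking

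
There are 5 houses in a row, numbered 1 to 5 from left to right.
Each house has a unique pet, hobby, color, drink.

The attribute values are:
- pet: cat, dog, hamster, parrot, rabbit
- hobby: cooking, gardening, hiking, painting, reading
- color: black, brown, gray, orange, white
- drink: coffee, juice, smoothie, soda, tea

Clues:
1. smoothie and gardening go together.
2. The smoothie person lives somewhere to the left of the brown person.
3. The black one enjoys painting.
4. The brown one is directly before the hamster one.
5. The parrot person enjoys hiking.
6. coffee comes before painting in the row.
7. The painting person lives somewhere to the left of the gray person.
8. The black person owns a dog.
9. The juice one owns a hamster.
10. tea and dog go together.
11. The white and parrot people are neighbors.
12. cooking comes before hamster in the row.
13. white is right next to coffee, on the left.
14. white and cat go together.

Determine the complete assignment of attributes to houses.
Solution:

House | Pet | Hobby | Color | Drink
-----------------------------------
  1   | cat | gardening | white | smoothie
  2   | parrot | hiking | orange | coffee
  3   | dog | painting | black | tea
  4   | rabbit | cooking | brown | soda
  5   | hamster | reading | gray | juice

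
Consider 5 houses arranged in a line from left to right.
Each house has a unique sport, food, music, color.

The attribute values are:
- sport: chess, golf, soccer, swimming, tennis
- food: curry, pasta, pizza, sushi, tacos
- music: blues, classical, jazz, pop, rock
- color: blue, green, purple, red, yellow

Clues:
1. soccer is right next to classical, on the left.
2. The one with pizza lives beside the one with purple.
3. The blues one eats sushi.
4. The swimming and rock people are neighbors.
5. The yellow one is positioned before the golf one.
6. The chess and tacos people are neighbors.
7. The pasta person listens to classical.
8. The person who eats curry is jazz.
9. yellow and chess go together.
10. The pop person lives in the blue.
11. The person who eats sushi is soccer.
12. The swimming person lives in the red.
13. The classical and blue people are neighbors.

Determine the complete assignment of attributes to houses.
Solution:

House | Sport | Food | Music | Color
------------------------------------
  1   | swimming | curry | jazz | red
  2   | tennis | pizza | rock | green
  3   | soccer | sushi | blues | purple
  4   | chess | pasta | classical | yellow
  5   | golf | tacos | pop | blue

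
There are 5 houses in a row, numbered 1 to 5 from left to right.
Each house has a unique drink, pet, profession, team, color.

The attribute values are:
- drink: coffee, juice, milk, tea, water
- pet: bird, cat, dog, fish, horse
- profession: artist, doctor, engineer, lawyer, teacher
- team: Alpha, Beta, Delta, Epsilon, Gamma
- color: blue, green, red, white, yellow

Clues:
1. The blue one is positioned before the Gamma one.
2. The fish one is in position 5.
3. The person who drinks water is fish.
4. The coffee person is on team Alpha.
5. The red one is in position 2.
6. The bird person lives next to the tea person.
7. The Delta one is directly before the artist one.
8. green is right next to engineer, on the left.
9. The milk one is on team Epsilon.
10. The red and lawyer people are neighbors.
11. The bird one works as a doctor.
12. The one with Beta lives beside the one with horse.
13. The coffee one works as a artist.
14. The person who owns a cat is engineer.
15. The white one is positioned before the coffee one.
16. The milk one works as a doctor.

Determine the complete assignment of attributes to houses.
Solution:

House | Drink | Pet | Profession | Team | Color
-----------------------------------------------
  1   | milk | bird | doctor | Epsilon | green
  2   | tea | cat | engineer | Beta | red
  3   | juice | horse | lawyer | Delta | white
  4   | coffee | dog | artist | Alpha | blue
  5   | water | fish | teacher | Gamma | yellow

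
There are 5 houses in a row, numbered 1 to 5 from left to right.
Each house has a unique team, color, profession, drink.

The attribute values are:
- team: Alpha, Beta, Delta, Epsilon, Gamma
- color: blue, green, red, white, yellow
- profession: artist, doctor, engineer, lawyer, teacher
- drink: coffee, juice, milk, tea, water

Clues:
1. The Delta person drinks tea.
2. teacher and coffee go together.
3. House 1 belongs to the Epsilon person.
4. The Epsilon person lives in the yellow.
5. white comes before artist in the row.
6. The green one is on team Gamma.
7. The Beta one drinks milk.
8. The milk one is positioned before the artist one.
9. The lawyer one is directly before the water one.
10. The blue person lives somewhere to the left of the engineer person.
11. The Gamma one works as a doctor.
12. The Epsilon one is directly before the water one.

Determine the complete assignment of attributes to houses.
Solution:

House | Team | Color | Profession | Drink
-----------------------------------------
  1   | Epsilon | yellow | lawyer | juice
  2   | Gamma | green | doctor | water
  3   | Alpha | blue | teacher | coffee
  4   | Beta | white | engineer | milk
  5   | Delta | red | artist | tea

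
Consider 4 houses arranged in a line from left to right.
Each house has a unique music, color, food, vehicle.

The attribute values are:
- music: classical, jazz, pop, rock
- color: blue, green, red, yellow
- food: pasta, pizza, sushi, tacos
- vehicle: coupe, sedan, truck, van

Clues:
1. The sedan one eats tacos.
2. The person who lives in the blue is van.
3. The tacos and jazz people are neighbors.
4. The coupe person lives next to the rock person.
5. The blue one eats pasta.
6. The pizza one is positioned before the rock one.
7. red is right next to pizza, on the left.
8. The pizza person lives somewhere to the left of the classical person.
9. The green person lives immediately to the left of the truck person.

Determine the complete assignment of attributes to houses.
Solution:

House | Music | Color | Food | Vehicle
--------------------------------------
  1   | pop | red | tacos | sedan
  2   | jazz | green | pizza | coupe
  3   | rock | yellow | sushi | truck
  4   | classical | blue | pasta | van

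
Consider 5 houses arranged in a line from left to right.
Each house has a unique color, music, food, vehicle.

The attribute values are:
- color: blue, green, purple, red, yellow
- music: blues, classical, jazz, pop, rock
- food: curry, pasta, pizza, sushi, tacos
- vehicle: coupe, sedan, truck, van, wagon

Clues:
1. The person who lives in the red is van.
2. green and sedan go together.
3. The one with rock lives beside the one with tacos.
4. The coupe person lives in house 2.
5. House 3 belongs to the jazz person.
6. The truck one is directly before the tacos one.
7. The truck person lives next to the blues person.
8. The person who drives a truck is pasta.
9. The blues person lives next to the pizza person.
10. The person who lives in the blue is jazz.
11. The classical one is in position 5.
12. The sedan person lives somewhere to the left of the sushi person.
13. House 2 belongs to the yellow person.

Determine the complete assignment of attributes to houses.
Solution:

House | Color | Music | Food | Vehicle
--------------------------------------
  1   | purple | rock | pasta | truck
  2   | yellow | blues | tacos | coupe
  3   | blue | jazz | pizza | wagon
  4   | green | pop | curry | sedan
  5   | red | classical | sushi | van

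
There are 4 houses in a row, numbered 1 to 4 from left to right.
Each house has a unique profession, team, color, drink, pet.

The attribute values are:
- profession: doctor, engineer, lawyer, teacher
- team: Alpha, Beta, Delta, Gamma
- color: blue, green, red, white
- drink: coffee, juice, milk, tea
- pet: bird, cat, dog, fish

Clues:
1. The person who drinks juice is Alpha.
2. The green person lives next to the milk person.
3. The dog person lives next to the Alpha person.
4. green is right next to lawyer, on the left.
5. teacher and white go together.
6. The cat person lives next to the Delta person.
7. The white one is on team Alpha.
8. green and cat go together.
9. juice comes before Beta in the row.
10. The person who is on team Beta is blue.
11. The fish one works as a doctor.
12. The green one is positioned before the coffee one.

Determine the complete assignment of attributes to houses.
Solution:

House | Profession | Team | Color | Drink | Pet
-----------------------------------------------
  1   | engineer | Gamma | green | tea | cat
  2   | lawyer | Delta | red | milk | dog
  3   | teacher | Alpha | white | juice | bird
  4   | doctor | Beta | blue | coffee | fish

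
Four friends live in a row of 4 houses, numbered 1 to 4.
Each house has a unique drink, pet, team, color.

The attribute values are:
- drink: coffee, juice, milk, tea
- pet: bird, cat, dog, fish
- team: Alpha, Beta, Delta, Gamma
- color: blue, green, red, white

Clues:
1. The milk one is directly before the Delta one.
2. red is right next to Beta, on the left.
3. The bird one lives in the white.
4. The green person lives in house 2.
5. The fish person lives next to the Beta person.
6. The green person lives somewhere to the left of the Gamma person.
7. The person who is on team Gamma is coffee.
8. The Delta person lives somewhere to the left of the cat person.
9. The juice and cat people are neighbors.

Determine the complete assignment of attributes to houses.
Solution:

House | Drink | Pet | Team | Color
----------------------------------
  1   | tea | fish | Alpha | red
  2   | milk | dog | Beta | green
  3   | juice | bird | Delta | white
  4   | coffee | cat | Gamma | blue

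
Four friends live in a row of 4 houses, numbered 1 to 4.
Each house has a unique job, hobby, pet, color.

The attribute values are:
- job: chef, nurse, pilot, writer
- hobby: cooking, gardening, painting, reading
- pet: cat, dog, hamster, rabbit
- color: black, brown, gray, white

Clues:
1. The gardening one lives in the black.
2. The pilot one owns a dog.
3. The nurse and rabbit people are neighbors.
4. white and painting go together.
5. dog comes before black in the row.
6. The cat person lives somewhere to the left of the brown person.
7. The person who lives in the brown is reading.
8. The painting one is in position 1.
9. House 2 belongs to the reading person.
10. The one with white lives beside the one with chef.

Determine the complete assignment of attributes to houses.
Solution:

House | Job | Hobby | Pet | Color
---------------------------------
  1   | nurse | painting | cat | white
  2   | chef | reading | rabbit | brown
  3   | pilot | cooking | dog | gray
  4   | writer | gardening | hamster | black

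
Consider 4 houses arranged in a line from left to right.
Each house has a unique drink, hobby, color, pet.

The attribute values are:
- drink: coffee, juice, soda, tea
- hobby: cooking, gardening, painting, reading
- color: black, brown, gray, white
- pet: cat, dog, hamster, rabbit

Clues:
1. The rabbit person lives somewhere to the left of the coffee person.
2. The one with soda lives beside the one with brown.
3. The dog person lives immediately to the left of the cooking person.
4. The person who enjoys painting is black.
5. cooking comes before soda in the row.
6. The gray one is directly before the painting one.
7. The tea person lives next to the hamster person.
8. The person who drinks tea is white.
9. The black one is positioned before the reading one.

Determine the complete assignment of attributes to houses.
Solution:

House | Drink | Hobby | Color | Pet
-----------------------------------
  1   | tea | gardening | white | dog
  2   | juice | cooking | gray | hamster
  3   | soda | painting | black | rabbit
  4   | coffee | reading | brown | cat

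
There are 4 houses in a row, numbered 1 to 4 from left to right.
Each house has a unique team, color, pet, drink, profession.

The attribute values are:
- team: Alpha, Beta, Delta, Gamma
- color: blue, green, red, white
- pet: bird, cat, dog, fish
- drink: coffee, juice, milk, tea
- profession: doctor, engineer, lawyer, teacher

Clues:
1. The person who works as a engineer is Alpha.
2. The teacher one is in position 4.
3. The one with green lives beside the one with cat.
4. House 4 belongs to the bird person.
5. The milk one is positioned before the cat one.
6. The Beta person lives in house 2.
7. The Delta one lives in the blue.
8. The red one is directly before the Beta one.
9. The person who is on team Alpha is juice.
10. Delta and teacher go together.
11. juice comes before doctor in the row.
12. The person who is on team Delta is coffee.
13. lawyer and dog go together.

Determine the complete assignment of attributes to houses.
Solution:

House | Team | Color | Pet | Drink | Profession
-----------------------------------------------
  1   | Alpha | red | fish | juice | engineer
  2   | Beta | green | dog | milk | lawyer
  3   | Gamma | white | cat | tea | doctor
  4   | Delta | blue | bird | coffee | teacher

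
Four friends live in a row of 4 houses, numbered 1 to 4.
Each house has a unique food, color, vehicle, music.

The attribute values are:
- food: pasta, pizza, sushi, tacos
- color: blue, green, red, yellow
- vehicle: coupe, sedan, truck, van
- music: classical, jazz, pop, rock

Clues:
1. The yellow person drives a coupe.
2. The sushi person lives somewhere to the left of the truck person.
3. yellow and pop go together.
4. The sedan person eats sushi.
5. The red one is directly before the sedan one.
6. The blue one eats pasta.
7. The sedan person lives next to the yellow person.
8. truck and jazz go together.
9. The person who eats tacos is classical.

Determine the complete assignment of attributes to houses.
Solution:

House | Food | Color | Vehicle | Music
--------------------------------------
  1   | tacos | red | van | classical
  2   | sushi | green | sedan | rock
  3   | pizza | yellow | coupe | pop
  4   | pasta | blue | truck | jazz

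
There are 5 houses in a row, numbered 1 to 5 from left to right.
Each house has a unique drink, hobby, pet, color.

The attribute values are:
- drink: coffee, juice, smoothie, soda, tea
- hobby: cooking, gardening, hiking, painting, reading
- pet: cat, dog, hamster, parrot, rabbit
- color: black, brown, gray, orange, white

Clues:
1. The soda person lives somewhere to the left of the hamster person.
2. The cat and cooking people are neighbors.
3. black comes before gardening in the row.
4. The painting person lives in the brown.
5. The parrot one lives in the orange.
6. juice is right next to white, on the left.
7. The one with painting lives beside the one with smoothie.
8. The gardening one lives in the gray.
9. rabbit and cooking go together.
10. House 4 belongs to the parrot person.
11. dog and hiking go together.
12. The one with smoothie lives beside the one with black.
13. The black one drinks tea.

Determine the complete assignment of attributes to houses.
Solution:

House | Drink | Hobby | Pet | Color
-----------------------------------
  1   | juice | painting | cat | brown
  2   | smoothie | cooking | rabbit | white
  3   | tea | hiking | dog | black
  4   | soda | reading | parrot | orange
  5   | coffee | gardening | hamster | gray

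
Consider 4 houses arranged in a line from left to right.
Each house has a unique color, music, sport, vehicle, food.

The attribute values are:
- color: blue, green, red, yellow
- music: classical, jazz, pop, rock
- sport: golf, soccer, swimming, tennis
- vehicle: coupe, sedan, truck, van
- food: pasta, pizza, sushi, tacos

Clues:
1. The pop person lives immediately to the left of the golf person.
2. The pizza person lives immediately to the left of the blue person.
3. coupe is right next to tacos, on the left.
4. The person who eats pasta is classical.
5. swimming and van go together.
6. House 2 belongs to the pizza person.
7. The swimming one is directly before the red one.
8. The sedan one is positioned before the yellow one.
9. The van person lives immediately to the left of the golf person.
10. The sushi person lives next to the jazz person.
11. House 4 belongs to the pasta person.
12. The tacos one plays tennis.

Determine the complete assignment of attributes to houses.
Solution:

House | Color | Music | Sport | Vehicle | Food
----------------------------------------------
  1   | green | pop | swimming | van | sushi
  2   | red | jazz | golf | coupe | pizza
  3   | blue | rock | tennis | sedan | tacos
  4   | yellow | classical | soccer | truck | pasta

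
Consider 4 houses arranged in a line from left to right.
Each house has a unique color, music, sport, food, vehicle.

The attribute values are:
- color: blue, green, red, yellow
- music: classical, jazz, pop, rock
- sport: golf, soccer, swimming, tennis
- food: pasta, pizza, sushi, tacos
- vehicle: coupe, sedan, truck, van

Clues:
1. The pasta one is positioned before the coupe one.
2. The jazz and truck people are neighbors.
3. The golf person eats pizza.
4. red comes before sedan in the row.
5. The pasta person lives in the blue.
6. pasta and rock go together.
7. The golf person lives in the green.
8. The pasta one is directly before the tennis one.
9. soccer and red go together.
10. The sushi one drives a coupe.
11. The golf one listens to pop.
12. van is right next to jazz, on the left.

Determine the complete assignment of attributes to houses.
Solution:

House | Color | Music | Sport | Food | Vehicle
----------------------------------------------
  1   | blue | rock | swimming | pasta | van
  2   | yellow | jazz | tennis | sushi | coupe
  3   | red | classical | soccer | tacos | truck
  4   | green | pop | golf | pizza | sedan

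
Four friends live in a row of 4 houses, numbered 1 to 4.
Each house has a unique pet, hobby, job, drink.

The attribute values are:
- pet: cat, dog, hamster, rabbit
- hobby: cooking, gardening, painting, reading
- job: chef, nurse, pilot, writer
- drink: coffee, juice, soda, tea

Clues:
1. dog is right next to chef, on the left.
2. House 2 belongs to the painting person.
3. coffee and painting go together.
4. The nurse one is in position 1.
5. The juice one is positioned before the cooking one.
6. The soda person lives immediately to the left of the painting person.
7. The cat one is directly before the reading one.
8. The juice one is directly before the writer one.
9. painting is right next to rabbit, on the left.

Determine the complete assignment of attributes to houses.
Solution:

House | Pet | Hobby | Job | Drink
---------------------------------
  1   | dog | gardening | nurse | soda
  2   | cat | painting | chef | coffee
  3   | rabbit | reading | pilot | juice
  4   | hamster | cooking | writer | tea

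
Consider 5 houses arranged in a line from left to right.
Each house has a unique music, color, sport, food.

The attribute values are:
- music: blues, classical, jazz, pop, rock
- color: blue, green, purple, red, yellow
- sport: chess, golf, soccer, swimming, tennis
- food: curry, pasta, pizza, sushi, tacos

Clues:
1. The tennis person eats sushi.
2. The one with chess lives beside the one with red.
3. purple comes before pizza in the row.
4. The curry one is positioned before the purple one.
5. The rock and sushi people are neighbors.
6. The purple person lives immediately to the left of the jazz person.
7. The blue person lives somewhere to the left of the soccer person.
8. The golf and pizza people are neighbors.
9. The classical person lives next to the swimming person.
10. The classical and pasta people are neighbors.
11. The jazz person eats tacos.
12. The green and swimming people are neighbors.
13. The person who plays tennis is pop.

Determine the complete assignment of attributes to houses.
Solution:

House | Music | Color | Sport | Food
------------------------------------
  1   | classical | green | chess | curry
  2   | rock | red | swimming | pasta
  3   | pop | purple | tennis | sushi
  4   | jazz | blue | golf | tacos
  5   | blues | yellow | soccer | pizza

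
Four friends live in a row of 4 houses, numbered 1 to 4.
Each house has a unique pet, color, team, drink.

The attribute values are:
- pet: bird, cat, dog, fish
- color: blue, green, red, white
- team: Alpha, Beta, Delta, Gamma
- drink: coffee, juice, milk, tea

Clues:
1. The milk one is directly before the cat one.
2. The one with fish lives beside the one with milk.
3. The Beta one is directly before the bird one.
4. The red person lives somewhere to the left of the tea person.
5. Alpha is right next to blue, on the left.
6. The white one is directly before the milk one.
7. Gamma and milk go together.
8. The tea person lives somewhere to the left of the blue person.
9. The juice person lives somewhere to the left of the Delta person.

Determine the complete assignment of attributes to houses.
Solution:

House | Pet | Color | Team | Drink
----------------------------------
  1   | fish | white | Beta | juice
  2   | bird | red | Gamma | milk
  3   | cat | green | Alpha | tea
  4   | dog | blue | Delta | coffee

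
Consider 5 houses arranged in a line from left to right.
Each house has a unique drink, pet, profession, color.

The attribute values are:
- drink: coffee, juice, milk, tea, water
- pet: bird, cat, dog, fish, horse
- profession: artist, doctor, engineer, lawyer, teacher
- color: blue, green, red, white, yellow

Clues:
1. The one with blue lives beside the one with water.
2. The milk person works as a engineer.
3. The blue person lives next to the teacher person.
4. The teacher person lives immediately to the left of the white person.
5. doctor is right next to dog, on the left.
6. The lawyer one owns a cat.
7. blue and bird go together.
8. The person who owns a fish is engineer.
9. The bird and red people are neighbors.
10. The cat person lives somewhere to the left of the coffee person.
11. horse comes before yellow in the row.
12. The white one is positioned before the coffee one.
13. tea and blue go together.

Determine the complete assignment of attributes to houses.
Solution:

House | Drink | Pet | Profession | Color
----------------------------------------
  1   | tea | bird | doctor | blue
  2   | water | dog | teacher | red
  3   | juice | cat | lawyer | white
  4   | coffee | horse | artist | green
  5   | milk | fish | engineer | yellow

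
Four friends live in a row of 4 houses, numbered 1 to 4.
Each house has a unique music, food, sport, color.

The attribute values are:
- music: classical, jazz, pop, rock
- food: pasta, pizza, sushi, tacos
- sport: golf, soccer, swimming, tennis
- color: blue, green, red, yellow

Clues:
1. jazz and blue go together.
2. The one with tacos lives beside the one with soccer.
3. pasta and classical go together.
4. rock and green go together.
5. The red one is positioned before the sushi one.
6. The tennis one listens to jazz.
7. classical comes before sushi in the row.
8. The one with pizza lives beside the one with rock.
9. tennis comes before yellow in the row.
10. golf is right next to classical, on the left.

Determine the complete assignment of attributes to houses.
Solution:

House | Music | Food | Sport | Color
------------------------------------
  1   | jazz | pizza | tennis | blue
  2   | rock | tacos | golf | green
  3   | classical | pasta | soccer | red
  4   | pop | sushi | swimming | yellow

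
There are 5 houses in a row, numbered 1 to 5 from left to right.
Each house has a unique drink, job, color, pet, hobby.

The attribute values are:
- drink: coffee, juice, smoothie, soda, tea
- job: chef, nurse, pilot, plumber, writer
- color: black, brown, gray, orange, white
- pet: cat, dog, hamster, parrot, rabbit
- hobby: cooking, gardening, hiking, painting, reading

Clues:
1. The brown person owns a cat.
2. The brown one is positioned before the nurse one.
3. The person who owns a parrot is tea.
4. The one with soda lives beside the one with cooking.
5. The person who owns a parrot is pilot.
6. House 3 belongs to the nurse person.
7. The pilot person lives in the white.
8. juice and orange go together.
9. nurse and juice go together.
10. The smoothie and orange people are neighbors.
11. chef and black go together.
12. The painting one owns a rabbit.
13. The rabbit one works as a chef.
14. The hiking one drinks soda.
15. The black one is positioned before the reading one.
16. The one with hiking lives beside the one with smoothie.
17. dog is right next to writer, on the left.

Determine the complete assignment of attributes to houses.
Solution:

House | Drink | Job | Color | Pet | Hobby
-----------------------------------------
  1   | soda | plumber | gray | dog | hiking
  2   | smoothie | writer | brown | cat | cooking
  3   | juice | nurse | orange | hamster | gardening
  4   | coffee | chef | black | rabbit | painting
  5   | tea | pilot | white | parrot | reading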